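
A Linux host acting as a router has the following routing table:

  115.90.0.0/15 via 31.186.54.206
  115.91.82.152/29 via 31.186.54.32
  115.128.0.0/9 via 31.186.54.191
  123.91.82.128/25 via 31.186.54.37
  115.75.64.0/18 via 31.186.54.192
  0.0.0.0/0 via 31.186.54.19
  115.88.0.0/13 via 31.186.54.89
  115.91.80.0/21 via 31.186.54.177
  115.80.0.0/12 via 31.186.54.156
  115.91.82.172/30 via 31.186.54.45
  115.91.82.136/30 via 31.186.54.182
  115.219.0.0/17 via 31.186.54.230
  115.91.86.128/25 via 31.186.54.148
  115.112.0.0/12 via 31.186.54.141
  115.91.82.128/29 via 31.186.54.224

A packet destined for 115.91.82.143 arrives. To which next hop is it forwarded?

Routes whose prefix contains 115.91.82.143:
  0.0.0.0/0 (default, matches everything) -> 31.186.54.19
  115.80.0.0/12 (115.80.0.0 - 115.95.255.255) -> 31.186.54.156
  115.88.0.0/13 (115.88.0.0 - 115.95.255.255) -> 31.186.54.89
  115.90.0.0/15 (115.90.0.0 - 115.91.255.255) -> 31.186.54.206
  115.91.80.0/21 (115.91.80.0 - 115.91.87.255) -> 31.186.54.177
More-specific entries that do NOT match:
  115.91.82.172/30 (115.91.82.172 - 115.91.82.175) does not contain 115.91.82.143
  115.91.82.136/30 (115.91.82.136 - 115.91.82.139) does not contain 115.91.82.143
  115.91.82.152/29 (115.91.82.152 - 115.91.82.159) does not contain 115.91.82.143
  115.91.82.128/29 (115.91.82.128 - 115.91.82.135) does not contain 115.91.82.143
  123.91.82.128/25 (123.91.82.128 - 123.91.82.255) does not contain 115.91.82.143
  115.91.86.128/25 (115.91.86.128 - 115.91.86.255) does not contain 115.91.82.143
Longest matching prefix is /21 -> next hop 31.186.54.177.

31.186.54.177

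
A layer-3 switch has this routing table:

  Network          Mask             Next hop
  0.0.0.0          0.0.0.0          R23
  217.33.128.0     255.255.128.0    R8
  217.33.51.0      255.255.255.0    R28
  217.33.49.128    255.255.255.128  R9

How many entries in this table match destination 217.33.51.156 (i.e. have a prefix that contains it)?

Prefixes containing 217.33.51.156:
  0.0.0.0/0 (default, matches everything)
  217.33.51.0/24 (217.33.51.0 - 217.33.51.255)
Total matching entries: 2.

2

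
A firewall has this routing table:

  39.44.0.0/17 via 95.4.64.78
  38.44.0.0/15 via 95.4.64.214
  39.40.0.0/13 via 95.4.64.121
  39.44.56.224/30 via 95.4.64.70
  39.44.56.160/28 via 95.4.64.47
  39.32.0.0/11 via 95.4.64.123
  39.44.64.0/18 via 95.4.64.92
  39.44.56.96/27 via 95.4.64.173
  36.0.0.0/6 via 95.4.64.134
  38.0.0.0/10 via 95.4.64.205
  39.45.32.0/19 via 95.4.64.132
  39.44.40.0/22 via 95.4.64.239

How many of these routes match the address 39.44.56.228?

4

Prefixes containing 39.44.56.228:
  36.0.0.0/6 (36.0.0.0 - 39.255.255.255)
  39.32.0.0/11 (39.32.0.0 - 39.63.255.255)
  39.40.0.0/13 (39.40.0.0 - 39.47.255.255)
  39.44.0.0/17 (39.44.0.0 - 39.44.127.255)
Total matching entries: 4.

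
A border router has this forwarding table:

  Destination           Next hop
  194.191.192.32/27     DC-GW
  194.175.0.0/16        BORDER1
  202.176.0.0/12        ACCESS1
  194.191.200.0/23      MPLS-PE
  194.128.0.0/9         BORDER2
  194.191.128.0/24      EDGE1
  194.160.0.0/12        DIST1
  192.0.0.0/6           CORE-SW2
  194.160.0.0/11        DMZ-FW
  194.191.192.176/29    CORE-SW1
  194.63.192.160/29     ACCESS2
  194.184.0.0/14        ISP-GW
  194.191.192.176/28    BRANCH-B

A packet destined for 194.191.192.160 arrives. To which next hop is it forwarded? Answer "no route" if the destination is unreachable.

Routes whose prefix contains 194.191.192.160:
  192.0.0.0/6 (192.0.0.0 - 195.255.255.255) -> CORE-SW2
  194.128.0.0/9 (194.128.0.0 - 194.255.255.255) -> BORDER2
  194.160.0.0/11 (194.160.0.0 - 194.191.255.255) -> DMZ-FW
More-specific entries that do NOT match:
  194.191.192.176/29 (194.191.192.176 - 194.191.192.183) does not contain 194.191.192.160
  194.63.192.160/29 (194.63.192.160 - 194.63.192.167) does not contain 194.191.192.160
  194.191.192.176/28 (194.191.192.176 - 194.191.192.191) does not contain 194.191.192.160
  194.191.192.32/27 (194.191.192.32 - 194.191.192.63) does not contain 194.191.192.160
  194.191.128.0/24 (194.191.128.0 - 194.191.128.255) does not contain 194.191.192.160
  194.191.200.0/23 (194.191.200.0 - 194.191.201.255) does not contain 194.191.192.160
  194.175.0.0/16 (194.175.0.0 - 194.175.255.255) does not contain 194.191.192.160
  194.184.0.0/14 (194.184.0.0 - 194.187.255.255) does not contain 194.191.192.160
  202.176.0.0/12 (202.176.0.0 - 202.191.255.255) does not contain 194.191.192.160
  194.160.0.0/12 (194.160.0.0 - 194.175.255.255) does not contain 194.191.192.160
Longest matching prefix is /11 -> next hop DMZ-FW.

DMZ-FW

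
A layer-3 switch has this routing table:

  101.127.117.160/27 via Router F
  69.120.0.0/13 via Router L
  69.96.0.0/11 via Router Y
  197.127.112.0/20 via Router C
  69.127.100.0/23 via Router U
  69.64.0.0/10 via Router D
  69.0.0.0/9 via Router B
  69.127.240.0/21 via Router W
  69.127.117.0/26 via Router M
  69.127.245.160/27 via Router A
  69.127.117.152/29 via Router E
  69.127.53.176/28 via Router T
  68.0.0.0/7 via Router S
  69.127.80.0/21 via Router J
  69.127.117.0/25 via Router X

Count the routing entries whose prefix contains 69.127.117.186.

Prefixes containing 69.127.117.186:
  68.0.0.0/7 (68.0.0.0 - 69.255.255.255)
  69.0.0.0/9 (69.0.0.0 - 69.127.255.255)
  69.64.0.0/10 (69.64.0.0 - 69.127.255.255)
  69.96.0.0/11 (69.96.0.0 - 69.127.255.255)
  69.120.0.0/13 (69.120.0.0 - 69.127.255.255)
Total matching entries: 5.

5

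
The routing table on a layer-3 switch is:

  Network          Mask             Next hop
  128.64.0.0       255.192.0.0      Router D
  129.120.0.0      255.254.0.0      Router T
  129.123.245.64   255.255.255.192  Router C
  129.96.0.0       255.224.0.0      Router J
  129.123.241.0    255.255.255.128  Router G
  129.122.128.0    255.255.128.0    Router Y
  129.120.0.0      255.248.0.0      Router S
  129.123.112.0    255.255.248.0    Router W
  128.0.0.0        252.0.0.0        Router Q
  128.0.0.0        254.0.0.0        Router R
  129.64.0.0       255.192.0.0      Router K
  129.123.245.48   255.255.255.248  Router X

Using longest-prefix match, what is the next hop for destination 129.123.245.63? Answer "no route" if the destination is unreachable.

Router S

Routes whose prefix contains 129.123.245.63:
  128.0.0.0/6 (128.0.0.0 - 131.255.255.255) -> Router Q
  128.0.0.0/7 (128.0.0.0 - 129.255.255.255) -> Router R
  129.64.0.0/10 (129.64.0.0 - 129.127.255.255) -> Router K
  129.96.0.0/11 (129.96.0.0 - 129.127.255.255) -> Router J
  129.120.0.0/13 (129.120.0.0 - 129.127.255.255) -> Router S
More-specific entries that do NOT match:
  129.123.245.48/29 (129.123.245.48 - 129.123.245.55) does not contain 129.123.245.63
  129.123.245.64/26 (129.123.245.64 - 129.123.245.127) does not contain 129.123.245.63
  129.123.241.0/25 (129.123.241.0 - 129.123.241.127) does not contain 129.123.245.63
  129.123.112.0/21 (129.123.112.0 - 129.123.119.255) does not contain 129.123.245.63
  129.122.128.0/17 (129.122.128.0 - 129.122.255.255) does not contain 129.123.245.63
  129.120.0.0/15 (129.120.0.0 - 129.121.255.255) does not contain 129.123.245.63
Longest matching prefix is /13 -> next hop Router S.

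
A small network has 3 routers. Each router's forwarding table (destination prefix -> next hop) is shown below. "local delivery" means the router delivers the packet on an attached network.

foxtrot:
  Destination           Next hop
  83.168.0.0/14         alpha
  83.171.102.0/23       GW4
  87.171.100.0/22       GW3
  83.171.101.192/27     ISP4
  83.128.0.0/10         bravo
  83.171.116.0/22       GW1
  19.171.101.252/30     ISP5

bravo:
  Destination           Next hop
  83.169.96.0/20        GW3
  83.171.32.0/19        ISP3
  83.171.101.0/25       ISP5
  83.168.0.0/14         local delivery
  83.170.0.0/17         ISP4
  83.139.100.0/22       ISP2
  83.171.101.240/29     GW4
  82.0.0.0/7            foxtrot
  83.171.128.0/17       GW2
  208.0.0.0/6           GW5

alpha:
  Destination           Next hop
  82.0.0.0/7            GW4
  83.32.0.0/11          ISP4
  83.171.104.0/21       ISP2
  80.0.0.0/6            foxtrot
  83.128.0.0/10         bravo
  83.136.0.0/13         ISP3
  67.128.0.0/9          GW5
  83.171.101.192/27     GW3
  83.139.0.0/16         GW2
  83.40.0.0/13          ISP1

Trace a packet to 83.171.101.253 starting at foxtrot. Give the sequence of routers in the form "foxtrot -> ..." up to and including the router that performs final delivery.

At foxtrot: longest match for 83.171.101.253 is 83.168.0.0/14 -> alpha
At alpha: longest match for 83.171.101.253 is 83.128.0.0/10 -> bravo
At bravo: longest match for 83.171.101.253 is 83.168.0.0/14 -> local delivery

foxtrot -> alpha -> bravo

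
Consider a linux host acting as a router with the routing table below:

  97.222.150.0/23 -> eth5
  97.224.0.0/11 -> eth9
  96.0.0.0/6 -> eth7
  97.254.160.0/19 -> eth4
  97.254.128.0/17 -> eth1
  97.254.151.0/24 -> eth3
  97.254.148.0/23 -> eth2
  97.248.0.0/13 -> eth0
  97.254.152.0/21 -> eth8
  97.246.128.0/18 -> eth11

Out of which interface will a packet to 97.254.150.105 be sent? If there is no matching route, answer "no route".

Routes whose prefix contains 97.254.150.105:
  96.0.0.0/6 (96.0.0.0 - 99.255.255.255) -> eth7
  97.224.0.0/11 (97.224.0.0 - 97.255.255.255) -> eth9
  97.248.0.0/13 (97.248.0.0 - 97.255.255.255) -> eth0
  97.254.128.0/17 (97.254.128.0 - 97.254.255.255) -> eth1
More-specific entries that do NOT match:
  97.254.151.0/24 (97.254.151.0 - 97.254.151.255) does not contain 97.254.150.105
  97.222.150.0/23 (97.222.150.0 - 97.222.151.255) does not contain 97.254.150.105
  97.254.148.0/23 (97.254.148.0 - 97.254.149.255) does not contain 97.254.150.105
  97.254.152.0/21 (97.254.152.0 - 97.254.159.255) does not contain 97.254.150.105
  97.254.160.0/19 (97.254.160.0 - 97.254.191.255) does not contain 97.254.150.105
  97.246.128.0/18 (97.246.128.0 - 97.246.191.255) does not contain 97.254.150.105
Longest matching prefix is /17 -> interface eth1.

eth1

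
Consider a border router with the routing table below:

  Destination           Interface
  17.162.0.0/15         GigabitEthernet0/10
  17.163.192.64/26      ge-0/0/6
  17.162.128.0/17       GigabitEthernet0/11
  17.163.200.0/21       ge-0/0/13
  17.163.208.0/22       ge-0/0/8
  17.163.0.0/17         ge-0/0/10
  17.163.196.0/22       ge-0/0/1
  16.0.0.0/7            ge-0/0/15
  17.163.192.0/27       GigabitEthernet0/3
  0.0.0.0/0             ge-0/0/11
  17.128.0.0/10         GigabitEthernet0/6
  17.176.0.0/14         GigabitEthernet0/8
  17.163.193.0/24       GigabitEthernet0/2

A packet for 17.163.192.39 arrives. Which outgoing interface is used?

Routes whose prefix contains 17.163.192.39:
  0.0.0.0/0 (default, matches everything) -> ge-0/0/11
  16.0.0.0/7 (16.0.0.0 - 17.255.255.255) -> ge-0/0/15
  17.128.0.0/10 (17.128.0.0 - 17.191.255.255) -> GigabitEthernet0/6
  17.162.0.0/15 (17.162.0.0 - 17.163.255.255) -> GigabitEthernet0/10
More-specific entries that do NOT match:
  17.163.192.0/27 (17.163.192.0 - 17.163.192.31) does not contain 17.163.192.39
  17.163.192.64/26 (17.163.192.64 - 17.163.192.127) does not contain 17.163.192.39
  17.163.193.0/24 (17.163.193.0 - 17.163.193.255) does not contain 17.163.192.39
  17.163.208.0/22 (17.163.208.0 - 17.163.211.255) does not contain 17.163.192.39
  17.163.196.0/22 (17.163.196.0 - 17.163.199.255) does not contain 17.163.192.39
  17.163.200.0/21 (17.163.200.0 - 17.163.207.255) does not contain 17.163.192.39
  17.162.128.0/17 (17.162.128.0 - 17.162.255.255) does not contain 17.163.192.39
  17.163.0.0/17 (17.163.0.0 - 17.163.127.255) does not contain 17.163.192.39
Longest matching prefix is /15 -> interface GigabitEthernet0/10.

GigabitEthernet0/10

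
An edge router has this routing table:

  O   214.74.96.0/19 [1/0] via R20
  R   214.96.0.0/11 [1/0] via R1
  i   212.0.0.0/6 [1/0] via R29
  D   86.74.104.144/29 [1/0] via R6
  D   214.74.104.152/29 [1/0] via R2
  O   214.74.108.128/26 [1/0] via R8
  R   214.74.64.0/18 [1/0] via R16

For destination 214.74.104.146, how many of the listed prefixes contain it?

Prefixes containing 214.74.104.146:
  212.0.0.0/6 (212.0.0.0 - 215.255.255.255)
  214.74.64.0/18 (214.74.64.0 - 214.74.127.255)
  214.74.96.0/19 (214.74.96.0 - 214.74.127.255)
Total matching entries: 3.

3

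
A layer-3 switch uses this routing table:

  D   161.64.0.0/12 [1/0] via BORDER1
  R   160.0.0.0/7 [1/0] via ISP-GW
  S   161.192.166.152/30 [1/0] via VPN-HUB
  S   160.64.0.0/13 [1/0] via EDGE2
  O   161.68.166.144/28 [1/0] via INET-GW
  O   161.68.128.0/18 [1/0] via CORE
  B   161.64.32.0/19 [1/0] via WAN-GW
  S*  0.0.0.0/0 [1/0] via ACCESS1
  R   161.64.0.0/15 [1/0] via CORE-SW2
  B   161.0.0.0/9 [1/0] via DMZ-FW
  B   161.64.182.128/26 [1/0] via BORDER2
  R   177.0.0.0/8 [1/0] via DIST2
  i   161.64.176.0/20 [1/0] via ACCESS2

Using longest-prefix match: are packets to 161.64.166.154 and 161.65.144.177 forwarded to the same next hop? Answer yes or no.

161.64.166.154: longest match 161.64.0.0/15 -> CORE-SW2
161.65.144.177: longest match 161.64.0.0/15 -> CORE-SW2

yes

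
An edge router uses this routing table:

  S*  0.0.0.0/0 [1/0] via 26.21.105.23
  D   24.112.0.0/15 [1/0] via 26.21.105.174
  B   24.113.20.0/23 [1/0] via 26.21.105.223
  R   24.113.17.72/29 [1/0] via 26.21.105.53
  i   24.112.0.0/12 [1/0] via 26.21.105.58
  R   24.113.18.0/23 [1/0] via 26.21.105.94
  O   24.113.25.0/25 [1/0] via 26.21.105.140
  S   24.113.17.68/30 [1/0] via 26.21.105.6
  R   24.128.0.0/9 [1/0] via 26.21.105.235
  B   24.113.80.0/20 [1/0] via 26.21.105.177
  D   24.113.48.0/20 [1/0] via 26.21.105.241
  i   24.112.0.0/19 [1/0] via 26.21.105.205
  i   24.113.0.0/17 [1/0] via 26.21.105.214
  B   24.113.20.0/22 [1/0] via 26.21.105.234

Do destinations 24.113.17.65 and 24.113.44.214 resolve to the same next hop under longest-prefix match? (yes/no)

yes

24.113.17.65: longest match 24.113.0.0/17 -> 26.21.105.214
24.113.44.214: longest match 24.113.0.0/17 -> 26.21.105.214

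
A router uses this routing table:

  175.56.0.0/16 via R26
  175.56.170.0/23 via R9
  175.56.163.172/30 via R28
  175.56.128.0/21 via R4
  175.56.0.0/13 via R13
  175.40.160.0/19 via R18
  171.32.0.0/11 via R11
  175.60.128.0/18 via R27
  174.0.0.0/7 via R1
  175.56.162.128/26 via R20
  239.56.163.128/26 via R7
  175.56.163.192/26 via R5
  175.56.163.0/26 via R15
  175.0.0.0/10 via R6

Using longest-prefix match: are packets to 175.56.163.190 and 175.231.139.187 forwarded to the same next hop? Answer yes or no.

no

175.56.163.190: longest match 175.56.0.0/16 -> R26
175.231.139.187: longest match 174.0.0.0/7 -> R1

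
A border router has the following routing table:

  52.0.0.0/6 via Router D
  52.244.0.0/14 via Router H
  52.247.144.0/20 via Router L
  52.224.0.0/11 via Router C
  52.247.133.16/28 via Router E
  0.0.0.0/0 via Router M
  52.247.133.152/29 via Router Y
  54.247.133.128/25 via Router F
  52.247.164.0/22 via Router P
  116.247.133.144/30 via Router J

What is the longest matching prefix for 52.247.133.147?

Entries matching 52.247.133.147:
  0.0.0.0/0 (default, matches everything)
  52.0.0.0/6 (52.0.0.0 - 55.255.255.255)
  52.224.0.0/11 (52.224.0.0 - 52.255.255.255)
  52.244.0.0/14 (52.244.0.0 - 52.247.255.255)
Most specific is 52.244.0.0/14.

52.244.0.0/14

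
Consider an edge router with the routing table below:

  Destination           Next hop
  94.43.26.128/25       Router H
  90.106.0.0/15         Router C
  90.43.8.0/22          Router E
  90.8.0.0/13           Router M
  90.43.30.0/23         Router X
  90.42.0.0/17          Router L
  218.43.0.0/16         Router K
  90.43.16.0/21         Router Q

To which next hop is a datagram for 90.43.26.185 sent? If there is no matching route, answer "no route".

No entry's prefix contains 90.43.26.185; there is no default route.

no route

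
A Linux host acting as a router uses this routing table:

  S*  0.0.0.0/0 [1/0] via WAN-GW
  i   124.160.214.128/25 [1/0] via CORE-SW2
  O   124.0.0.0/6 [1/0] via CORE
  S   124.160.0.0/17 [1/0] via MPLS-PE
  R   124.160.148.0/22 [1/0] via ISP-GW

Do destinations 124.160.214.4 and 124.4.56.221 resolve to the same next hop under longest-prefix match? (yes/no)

124.160.214.4: longest match 124.0.0.0/6 -> CORE
124.4.56.221: longest match 124.0.0.0/6 -> CORE

yes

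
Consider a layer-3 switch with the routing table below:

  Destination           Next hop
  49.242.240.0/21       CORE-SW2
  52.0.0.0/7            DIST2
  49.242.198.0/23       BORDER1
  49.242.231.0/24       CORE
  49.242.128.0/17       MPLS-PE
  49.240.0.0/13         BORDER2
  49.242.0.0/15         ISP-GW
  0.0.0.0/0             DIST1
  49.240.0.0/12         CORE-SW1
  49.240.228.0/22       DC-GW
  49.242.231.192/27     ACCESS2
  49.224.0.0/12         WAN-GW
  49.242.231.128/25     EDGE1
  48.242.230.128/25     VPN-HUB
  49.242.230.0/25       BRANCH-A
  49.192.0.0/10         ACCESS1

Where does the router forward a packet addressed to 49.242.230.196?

Routes whose prefix contains 49.242.230.196:
  0.0.0.0/0 (default, matches everything) -> DIST1
  49.192.0.0/10 (49.192.0.0 - 49.255.255.255) -> ACCESS1
  49.240.0.0/12 (49.240.0.0 - 49.255.255.255) -> CORE-SW1
  49.240.0.0/13 (49.240.0.0 - 49.247.255.255) -> BORDER2
  49.242.0.0/15 (49.242.0.0 - 49.243.255.255) -> ISP-GW
  49.242.128.0/17 (49.242.128.0 - 49.242.255.255) -> MPLS-PE
More-specific entries that do NOT match:
  49.242.231.192/27 (49.242.231.192 - 49.242.231.223) does not contain 49.242.230.196
  49.242.231.128/25 (49.242.231.128 - 49.242.231.255) does not contain 49.242.230.196
  48.242.230.128/25 (48.242.230.128 - 48.242.230.255) does not contain 49.242.230.196
  49.242.230.0/25 (49.242.230.0 - 49.242.230.127) does not contain 49.242.230.196
  49.242.231.0/24 (49.242.231.0 - 49.242.231.255) does not contain 49.242.230.196
  49.242.198.0/23 (49.242.198.0 - 49.242.199.255) does not contain 49.242.230.196
  49.240.228.0/22 (49.240.228.0 - 49.240.231.255) does not contain 49.242.230.196
  49.242.240.0/21 (49.242.240.0 - 49.242.247.255) does not contain 49.242.230.196
Longest matching prefix is /17 -> next hop MPLS-PE.

MPLS-PE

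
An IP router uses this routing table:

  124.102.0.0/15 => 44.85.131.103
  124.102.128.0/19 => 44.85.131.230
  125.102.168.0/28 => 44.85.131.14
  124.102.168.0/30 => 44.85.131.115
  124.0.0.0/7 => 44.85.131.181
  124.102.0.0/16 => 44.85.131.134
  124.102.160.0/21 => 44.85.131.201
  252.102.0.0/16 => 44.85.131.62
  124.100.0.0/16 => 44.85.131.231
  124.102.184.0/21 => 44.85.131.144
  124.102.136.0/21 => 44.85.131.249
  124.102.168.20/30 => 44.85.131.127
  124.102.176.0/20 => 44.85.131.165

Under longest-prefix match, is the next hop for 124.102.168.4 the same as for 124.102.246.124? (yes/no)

124.102.168.4: longest match 124.102.0.0/16 -> 44.85.131.134
124.102.246.124: longest match 124.102.0.0/16 -> 44.85.131.134

yes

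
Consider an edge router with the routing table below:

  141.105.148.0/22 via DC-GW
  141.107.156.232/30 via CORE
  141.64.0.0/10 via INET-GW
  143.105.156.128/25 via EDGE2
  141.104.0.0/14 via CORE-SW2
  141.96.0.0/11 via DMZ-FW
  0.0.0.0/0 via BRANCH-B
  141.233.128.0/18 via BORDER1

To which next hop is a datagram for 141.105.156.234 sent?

Routes whose prefix contains 141.105.156.234:
  0.0.0.0/0 (default, matches everything) -> BRANCH-B
  141.64.0.0/10 (141.64.0.0 - 141.127.255.255) -> INET-GW
  141.96.0.0/11 (141.96.0.0 - 141.127.255.255) -> DMZ-FW
  141.104.0.0/14 (141.104.0.0 - 141.107.255.255) -> CORE-SW2
More-specific entries that do NOT match:
  141.107.156.232/30 (141.107.156.232 - 141.107.156.235) does not contain 141.105.156.234
  143.105.156.128/25 (143.105.156.128 - 143.105.156.255) does not contain 141.105.156.234
  141.105.148.0/22 (141.105.148.0 - 141.105.151.255) does not contain 141.105.156.234
  141.233.128.0/18 (141.233.128.0 - 141.233.191.255) does not contain 141.105.156.234
Longest matching prefix is /14 -> next hop CORE-SW2.

CORE-SW2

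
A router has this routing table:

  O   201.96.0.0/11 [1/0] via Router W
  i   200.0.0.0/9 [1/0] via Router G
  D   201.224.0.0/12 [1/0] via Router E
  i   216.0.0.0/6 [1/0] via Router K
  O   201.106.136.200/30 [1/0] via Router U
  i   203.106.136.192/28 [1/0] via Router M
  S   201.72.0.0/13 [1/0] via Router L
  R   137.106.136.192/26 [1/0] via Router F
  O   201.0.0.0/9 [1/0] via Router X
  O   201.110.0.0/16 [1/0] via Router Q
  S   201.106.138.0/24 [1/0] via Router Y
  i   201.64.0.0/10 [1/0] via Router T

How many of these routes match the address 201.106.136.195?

3

Prefixes containing 201.106.136.195:
  201.0.0.0/9 (201.0.0.0 - 201.127.255.255)
  201.64.0.0/10 (201.64.0.0 - 201.127.255.255)
  201.96.0.0/11 (201.96.0.0 - 201.127.255.255)
Total matching entries: 3.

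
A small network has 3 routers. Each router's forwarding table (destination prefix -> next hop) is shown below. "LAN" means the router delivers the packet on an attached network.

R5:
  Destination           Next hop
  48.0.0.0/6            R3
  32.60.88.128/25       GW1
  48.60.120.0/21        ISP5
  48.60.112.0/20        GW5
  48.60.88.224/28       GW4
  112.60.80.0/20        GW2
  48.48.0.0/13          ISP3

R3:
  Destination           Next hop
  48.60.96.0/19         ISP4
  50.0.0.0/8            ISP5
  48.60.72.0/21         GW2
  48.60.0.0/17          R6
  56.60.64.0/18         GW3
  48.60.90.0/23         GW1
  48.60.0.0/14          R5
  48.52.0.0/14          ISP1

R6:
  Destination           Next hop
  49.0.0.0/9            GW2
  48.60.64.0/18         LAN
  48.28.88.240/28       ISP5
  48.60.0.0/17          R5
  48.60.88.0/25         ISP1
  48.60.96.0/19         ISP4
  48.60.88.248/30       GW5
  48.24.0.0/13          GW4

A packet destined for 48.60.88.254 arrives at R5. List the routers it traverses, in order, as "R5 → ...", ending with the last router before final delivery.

At R5: longest match for 48.60.88.254 is 48.0.0.0/6 -> R3
At R3: longest match for 48.60.88.254 is 48.60.0.0/17 -> R6
At R6: longest match for 48.60.88.254 is 48.60.64.0/18 -> LAN

R5 → R3 → R6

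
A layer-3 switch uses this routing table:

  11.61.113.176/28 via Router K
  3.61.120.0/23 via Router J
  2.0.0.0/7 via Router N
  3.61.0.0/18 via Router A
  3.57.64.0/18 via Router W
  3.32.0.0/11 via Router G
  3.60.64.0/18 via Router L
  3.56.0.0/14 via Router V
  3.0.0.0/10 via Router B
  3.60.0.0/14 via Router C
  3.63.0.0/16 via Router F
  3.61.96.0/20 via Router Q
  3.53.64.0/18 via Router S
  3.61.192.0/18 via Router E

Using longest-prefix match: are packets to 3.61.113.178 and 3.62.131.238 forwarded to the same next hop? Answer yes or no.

3.61.113.178: longest match 3.60.0.0/14 -> Router C
3.62.131.238: longest match 3.60.0.0/14 -> Router C

yes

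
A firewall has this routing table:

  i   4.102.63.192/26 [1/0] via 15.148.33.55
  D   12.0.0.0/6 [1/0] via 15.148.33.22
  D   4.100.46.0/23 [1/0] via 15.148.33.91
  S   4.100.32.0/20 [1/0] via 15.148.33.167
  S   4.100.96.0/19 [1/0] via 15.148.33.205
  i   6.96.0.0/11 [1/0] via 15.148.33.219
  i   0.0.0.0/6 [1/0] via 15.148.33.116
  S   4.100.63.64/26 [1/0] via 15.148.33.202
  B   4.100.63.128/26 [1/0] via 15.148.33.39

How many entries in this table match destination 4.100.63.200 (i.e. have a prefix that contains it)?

0

No listed prefix contains 4.100.63.200.
Total matching entries: 0.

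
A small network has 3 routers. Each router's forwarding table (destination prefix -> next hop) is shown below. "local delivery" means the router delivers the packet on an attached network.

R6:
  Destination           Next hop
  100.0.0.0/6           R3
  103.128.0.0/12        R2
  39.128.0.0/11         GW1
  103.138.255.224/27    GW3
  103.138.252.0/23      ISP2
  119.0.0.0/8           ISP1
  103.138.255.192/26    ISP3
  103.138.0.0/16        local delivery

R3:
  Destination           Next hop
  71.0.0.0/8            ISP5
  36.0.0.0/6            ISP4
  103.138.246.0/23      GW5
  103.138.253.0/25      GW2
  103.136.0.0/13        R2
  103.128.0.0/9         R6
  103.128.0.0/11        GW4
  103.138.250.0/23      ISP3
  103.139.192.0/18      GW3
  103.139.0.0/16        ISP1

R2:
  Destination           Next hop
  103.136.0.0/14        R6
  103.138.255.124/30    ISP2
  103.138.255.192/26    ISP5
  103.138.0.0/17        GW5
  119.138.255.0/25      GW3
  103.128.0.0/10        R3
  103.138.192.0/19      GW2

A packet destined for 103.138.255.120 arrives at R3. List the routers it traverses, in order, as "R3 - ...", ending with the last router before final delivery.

At R3: longest match for 103.138.255.120 is 103.136.0.0/13 -> R2
At R2: longest match for 103.138.255.120 is 103.136.0.0/14 -> R6
At R6: longest match for 103.138.255.120 is 103.138.0.0/16 -> local delivery

R3 - R2 - R6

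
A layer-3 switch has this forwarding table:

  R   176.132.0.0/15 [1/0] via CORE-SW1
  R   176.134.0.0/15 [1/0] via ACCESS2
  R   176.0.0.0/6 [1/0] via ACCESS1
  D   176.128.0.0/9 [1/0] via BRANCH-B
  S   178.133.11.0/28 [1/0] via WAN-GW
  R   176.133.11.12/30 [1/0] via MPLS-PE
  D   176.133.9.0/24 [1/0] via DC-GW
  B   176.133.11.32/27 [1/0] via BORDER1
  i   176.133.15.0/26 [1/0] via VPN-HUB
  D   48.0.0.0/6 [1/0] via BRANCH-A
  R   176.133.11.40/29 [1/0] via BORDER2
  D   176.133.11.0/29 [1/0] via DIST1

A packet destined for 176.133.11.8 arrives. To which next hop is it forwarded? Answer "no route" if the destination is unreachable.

Routes whose prefix contains 176.133.11.8:
  176.0.0.0/6 (176.0.0.0 - 179.255.255.255) -> ACCESS1
  176.128.0.0/9 (176.128.0.0 - 176.255.255.255) -> BRANCH-B
  176.132.0.0/15 (176.132.0.0 - 176.133.255.255) -> CORE-SW1
More-specific entries that do NOT match:
  176.133.11.12/30 (176.133.11.12 - 176.133.11.15) does not contain 176.133.11.8
  176.133.11.40/29 (176.133.11.40 - 176.133.11.47) does not contain 176.133.11.8
  176.133.11.0/29 (176.133.11.0 - 176.133.11.7) does not contain 176.133.11.8
  178.133.11.0/28 (178.133.11.0 - 178.133.11.15) does not contain 176.133.11.8
  176.133.11.32/27 (176.133.11.32 - 176.133.11.63) does not contain 176.133.11.8
  176.133.15.0/26 (176.133.15.0 - 176.133.15.63) does not contain 176.133.11.8
  176.133.9.0/24 (176.133.9.0 - 176.133.9.255) does not contain 176.133.11.8
Longest matching prefix is /15 -> next hop CORE-SW1.

CORE-SW1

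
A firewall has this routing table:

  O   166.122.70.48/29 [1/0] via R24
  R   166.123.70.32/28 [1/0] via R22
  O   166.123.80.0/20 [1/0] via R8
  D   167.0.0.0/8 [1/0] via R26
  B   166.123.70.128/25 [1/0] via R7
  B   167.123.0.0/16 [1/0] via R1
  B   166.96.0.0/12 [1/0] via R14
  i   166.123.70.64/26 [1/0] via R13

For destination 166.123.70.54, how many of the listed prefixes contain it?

0

No listed prefix contains 166.123.70.54.
Total matching entries: 0.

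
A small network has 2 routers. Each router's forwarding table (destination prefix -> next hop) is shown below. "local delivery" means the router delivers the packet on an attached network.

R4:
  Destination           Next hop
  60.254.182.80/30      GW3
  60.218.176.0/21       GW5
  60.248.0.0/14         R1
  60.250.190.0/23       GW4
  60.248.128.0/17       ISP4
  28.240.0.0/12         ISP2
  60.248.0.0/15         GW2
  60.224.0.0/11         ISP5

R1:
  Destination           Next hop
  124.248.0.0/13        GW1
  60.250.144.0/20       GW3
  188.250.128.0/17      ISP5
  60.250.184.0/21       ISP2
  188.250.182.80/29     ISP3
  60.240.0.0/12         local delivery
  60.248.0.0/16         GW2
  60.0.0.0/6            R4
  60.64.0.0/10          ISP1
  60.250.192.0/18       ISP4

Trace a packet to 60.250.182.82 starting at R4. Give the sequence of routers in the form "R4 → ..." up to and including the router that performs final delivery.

At R4: longest match for 60.250.182.82 is 60.248.0.0/14 -> R1
At R1: longest match for 60.250.182.82 is 60.240.0.0/12 -> local delivery

R4 → R1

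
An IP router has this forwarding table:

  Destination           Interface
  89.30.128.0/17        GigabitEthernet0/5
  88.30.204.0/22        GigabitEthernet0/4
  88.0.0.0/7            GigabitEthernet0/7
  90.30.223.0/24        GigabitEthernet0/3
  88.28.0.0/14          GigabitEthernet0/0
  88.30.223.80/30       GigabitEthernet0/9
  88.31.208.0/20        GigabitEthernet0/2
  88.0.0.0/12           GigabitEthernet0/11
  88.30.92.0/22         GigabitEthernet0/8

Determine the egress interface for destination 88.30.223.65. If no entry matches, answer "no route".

Routes whose prefix contains 88.30.223.65:
  88.0.0.0/7 (88.0.0.0 - 89.255.255.255) -> GigabitEthernet0/7
  88.28.0.0/14 (88.28.0.0 - 88.31.255.255) -> GigabitEthernet0/0
More-specific entries that do NOT match:
  88.30.223.80/30 (88.30.223.80 - 88.30.223.83) does not contain 88.30.223.65
  90.30.223.0/24 (90.30.223.0 - 90.30.223.255) does not contain 88.30.223.65
  88.30.204.0/22 (88.30.204.0 - 88.30.207.255) does not contain 88.30.223.65
  88.30.92.0/22 (88.30.92.0 - 88.30.95.255) does not contain 88.30.223.65
  88.31.208.0/20 (88.31.208.0 - 88.31.223.255) does not contain 88.30.223.65
  89.30.128.0/17 (89.30.128.0 - 89.30.255.255) does not contain 88.30.223.65
Longest matching prefix is /14 -> interface GigabitEthernet0/0.

GigabitEthernet0/0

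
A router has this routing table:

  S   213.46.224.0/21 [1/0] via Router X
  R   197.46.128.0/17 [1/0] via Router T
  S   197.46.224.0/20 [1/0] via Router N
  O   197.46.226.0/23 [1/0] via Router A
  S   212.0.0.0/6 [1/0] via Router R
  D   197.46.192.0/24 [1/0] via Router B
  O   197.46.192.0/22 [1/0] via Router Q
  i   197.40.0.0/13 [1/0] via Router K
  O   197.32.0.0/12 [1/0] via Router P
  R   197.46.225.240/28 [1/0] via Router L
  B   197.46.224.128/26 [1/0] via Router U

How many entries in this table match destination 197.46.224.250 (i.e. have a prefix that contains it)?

Prefixes containing 197.46.224.250:
  197.32.0.0/12 (197.32.0.0 - 197.47.255.255)
  197.40.0.0/13 (197.40.0.0 - 197.47.255.255)
  197.46.128.0/17 (197.46.128.0 - 197.46.255.255)
  197.46.224.0/20 (197.46.224.0 - 197.46.239.255)
Total matching entries: 4.

4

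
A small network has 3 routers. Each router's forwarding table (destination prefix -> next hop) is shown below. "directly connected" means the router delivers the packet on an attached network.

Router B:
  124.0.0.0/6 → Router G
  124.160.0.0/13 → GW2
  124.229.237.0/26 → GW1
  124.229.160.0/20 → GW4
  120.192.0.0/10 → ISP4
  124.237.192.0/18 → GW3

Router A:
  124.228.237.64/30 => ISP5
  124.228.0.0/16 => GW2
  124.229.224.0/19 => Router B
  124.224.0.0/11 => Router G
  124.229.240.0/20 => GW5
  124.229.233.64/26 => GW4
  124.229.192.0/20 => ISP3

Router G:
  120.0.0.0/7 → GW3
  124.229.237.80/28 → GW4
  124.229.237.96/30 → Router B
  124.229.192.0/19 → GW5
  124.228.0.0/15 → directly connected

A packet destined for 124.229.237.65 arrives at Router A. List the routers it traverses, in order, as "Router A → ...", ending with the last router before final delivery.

Router A → Router B → Router G

At Router A: longest match for 124.229.237.65 is 124.229.224.0/19 -> Router B
At Router B: longest match for 124.229.237.65 is 124.0.0.0/6 -> Router G
At Router G: longest match for 124.229.237.65 is 124.228.0.0/15 -> directly connected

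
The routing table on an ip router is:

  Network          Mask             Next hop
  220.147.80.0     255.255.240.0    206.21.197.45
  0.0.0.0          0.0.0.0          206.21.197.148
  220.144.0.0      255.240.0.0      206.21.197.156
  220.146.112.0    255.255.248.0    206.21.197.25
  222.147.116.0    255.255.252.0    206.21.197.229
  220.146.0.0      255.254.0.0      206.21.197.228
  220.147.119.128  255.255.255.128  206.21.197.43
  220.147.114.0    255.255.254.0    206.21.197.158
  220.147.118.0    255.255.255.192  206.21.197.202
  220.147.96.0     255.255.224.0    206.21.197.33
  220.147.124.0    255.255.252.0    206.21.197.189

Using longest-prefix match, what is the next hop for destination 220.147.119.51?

Routes whose prefix contains 220.147.119.51:
  0.0.0.0/0 (default, matches everything) -> 206.21.197.148
  220.144.0.0/12 (220.144.0.0 - 220.159.255.255) -> 206.21.197.156
  220.146.0.0/15 (220.146.0.0 - 220.147.255.255) -> 206.21.197.228
  220.147.96.0/19 (220.147.96.0 - 220.147.127.255) -> 206.21.197.33
More-specific entries that do NOT match:
  220.147.118.0/26 (220.147.118.0 - 220.147.118.63) does not contain 220.147.119.51
  220.147.119.128/25 (220.147.119.128 - 220.147.119.255) does not contain 220.147.119.51
  220.147.114.0/23 (220.147.114.0 - 220.147.115.255) does not contain 220.147.119.51
  222.147.116.0/22 (222.147.116.0 - 222.147.119.255) does not contain 220.147.119.51
  220.147.124.0/22 (220.147.124.0 - 220.147.127.255) does not contain 220.147.119.51
  220.146.112.0/21 (220.146.112.0 - 220.146.119.255) does not contain 220.147.119.51
  220.147.80.0/20 (220.147.80.0 - 220.147.95.255) does not contain 220.147.119.51
Longest matching prefix is /19 -> next hop 206.21.197.33.

206.21.197.33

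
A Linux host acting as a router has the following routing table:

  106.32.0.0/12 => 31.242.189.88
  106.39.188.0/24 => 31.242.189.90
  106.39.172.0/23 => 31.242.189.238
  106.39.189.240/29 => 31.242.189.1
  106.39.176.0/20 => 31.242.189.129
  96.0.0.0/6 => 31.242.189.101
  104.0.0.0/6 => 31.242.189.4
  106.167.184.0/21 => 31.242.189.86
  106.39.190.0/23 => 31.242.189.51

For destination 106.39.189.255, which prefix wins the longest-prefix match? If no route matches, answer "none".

Entries matching 106.39.189.255:
  104.0.0.0/6 (104.0.0.0 - 107.255.255.255)
  106.32.0.0/12 (106.32.0.0 - 106.47.255.255)
  106.39.176.0/20 (106.39.176.0 - 106.39.191.255)
Most specific is 106.39.176.0/20.

106.39.176.0/20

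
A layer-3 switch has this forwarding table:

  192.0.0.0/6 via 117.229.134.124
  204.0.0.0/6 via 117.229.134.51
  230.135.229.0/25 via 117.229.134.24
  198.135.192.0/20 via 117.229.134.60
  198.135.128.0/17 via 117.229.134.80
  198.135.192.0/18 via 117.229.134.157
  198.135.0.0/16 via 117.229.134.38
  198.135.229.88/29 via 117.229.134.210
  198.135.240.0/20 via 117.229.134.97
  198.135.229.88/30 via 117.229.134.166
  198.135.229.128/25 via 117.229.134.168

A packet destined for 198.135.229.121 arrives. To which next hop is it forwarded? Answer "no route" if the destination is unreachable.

Routes whose prefix contains 198.135.229.121:
  198.135.0.0/16 (198.135.0.0 - 198.135.255.255) -> 117.229.134.38
  198.135.128.0/17 (198.135.128.0 - 198.135.255.255) -> 117.229.134.80
  198.135.192.0/18 (198.135.192.0 - 198.135.255.255) -> 117.229.134.157
More-specific entries that do NOT match:
  198.135.229.88/30 (198.135.229.88 - 198.135.229.91) does not contain 198.135.229.121
  198.135.229.88/29 (198.135.229.88 - 198.135.229.95) does not contain 198.135.229.121
  230.135.229.0/25 (230.135.229.0 - 230.135.229.127) does not contain 198.135.229.121
  198.135.229.128/25 (198.135.229.128 - 198.135.229.255) does not contain 198.135.229.121
  198.135.192.0/20 (198.135.192.0 - 198.135.207.255) does not contain 198.135.229.121
  198.135.240.0/20 (198.135.240.0 - 198.135.255.255) does not contain 198.135.229.121
Longest matching prefix is /18 -> next hop 117.229.134.157.

117.229.134.157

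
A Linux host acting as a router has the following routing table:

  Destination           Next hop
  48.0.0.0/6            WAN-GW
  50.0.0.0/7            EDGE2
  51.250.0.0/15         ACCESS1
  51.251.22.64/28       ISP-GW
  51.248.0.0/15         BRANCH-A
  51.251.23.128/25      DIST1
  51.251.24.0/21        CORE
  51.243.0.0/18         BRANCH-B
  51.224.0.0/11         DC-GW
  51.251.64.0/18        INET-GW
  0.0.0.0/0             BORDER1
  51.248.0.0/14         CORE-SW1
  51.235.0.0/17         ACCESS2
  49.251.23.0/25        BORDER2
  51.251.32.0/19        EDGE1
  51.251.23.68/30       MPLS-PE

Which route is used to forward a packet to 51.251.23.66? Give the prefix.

Entries matching 51.251.23.66:
  0.0.0.0/0 (default, matches everything)
  48.0.0.0/6 (48.0.0.0 - 51.255.255.255)
  50.0.0.0/7 (50.0.0.0 - 51.255.255.255)
  51.224.0.0/11 (51.224.0.0 - 51.255.255.255)
  51.248.0.0/14 (51.248.0.0 - 51.251.255.255)
  51.250.0.0/15 (51.250.0.0 - 51.251.255.255)
Most specific is 51.250.0.0/15.

51.250.0.0/15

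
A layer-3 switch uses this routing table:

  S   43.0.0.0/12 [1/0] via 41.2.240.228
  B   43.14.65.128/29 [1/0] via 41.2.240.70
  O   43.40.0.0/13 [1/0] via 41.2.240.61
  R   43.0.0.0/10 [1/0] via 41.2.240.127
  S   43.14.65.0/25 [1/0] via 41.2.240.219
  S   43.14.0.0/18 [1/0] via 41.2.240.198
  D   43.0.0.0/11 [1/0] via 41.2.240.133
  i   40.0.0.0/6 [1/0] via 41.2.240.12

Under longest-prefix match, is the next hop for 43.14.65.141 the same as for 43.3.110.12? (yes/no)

43.14.65.141: longest match 43.0.0.0/12 -> 41.2.240.228
43.3.110.12: longest match 43.0.0.0/12 -> 41.2.240.228

yes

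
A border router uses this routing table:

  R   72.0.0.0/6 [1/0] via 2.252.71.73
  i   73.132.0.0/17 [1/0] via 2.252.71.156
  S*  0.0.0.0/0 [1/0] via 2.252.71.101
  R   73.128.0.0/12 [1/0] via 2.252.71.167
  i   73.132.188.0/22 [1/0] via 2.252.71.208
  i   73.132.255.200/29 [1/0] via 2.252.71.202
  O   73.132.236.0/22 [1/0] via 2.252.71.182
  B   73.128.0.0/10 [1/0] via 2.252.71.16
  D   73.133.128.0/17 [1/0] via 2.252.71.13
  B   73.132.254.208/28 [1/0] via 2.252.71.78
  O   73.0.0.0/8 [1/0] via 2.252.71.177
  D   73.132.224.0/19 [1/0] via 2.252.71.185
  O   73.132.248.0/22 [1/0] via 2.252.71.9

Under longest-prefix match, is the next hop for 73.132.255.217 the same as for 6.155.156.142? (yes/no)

no

73.132.255.217: longest match 73.132.224.0/19 -> 2.252.71.185
6.155.156.142: longest match 0.0.0.0/0 -> 2.252.71.101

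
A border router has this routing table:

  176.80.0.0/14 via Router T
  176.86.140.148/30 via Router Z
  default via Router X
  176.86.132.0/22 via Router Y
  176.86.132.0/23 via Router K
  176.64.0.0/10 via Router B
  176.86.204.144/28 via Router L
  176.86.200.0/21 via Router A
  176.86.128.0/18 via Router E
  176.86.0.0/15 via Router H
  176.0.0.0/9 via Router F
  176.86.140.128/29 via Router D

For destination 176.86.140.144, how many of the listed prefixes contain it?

Prefixes containing 176.86.140.144:
  0.0.0.0/0 (default, matches everything)
  176.0.0.0/9 (176.0.0.0 - 176.127.255.255)
  176.64.0.0/10 (176.64.0.0 - 176.127.255.255)
  176.86.0.0/15 (176.86.0.0 - 176.87.255.255)
  176.86.128.0/18 (176.86.128.0 - 176.86.191.255)
Total matching entries: 5.

5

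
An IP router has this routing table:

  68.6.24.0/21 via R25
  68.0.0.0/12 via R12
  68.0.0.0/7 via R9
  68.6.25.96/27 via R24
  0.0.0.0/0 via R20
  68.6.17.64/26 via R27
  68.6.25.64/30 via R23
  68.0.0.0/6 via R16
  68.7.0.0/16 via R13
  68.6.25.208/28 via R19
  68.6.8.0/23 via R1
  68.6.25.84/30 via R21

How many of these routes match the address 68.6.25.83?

Prefixes containing 68.6.25.83:
  0.0.0.0/0 (default, matches everything)
  68.0.0.0/6 (68.0.0.0 - 71.255.255.255)
  68.0.0.0/7 (68.0.0.0 - 69.255.255.255)
  68.0.0.0/12 (68.0.0.0 - 68.15.255.255)
  68.6.24.0/21 (68.6.24.0 - 68.6.31.255)
Total matching entries: 5.

5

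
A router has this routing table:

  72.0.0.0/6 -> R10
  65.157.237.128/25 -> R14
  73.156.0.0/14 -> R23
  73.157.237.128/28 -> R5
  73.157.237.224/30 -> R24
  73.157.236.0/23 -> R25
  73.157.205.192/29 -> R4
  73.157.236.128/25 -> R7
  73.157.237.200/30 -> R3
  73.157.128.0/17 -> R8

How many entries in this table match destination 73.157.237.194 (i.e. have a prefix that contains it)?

4

Prefixes containing 73.157.237.194:
  72.0.0.0/6 (72.0.0.0 - 75.255.255.255)
  73.156.0.0/14 (73.156.0.0 - 73.159.255.255)
  73.157.128.0/17 (73.157.128.0 - 73.157.255.255)
  73.157.236.0/23 (73.157.236.0 - 73.157.237.255)
Total matching entries: 4.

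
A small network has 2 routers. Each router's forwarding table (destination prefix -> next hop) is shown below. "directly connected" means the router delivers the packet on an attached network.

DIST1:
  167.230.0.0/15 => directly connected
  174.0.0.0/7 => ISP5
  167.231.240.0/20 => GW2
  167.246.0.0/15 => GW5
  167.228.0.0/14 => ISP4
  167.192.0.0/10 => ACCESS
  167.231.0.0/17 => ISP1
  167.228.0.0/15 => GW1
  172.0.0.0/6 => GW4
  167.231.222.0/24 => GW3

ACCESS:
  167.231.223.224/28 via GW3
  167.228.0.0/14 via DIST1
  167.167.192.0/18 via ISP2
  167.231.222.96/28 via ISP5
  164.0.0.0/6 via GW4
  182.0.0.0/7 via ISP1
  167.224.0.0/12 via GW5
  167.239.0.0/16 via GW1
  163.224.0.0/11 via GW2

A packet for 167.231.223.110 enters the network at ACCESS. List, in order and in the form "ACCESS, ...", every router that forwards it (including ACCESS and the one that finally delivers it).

At ACCESS: longest match for 167.231.223.110 is 167.228.0.0/14 -> DIST1
At DIST1: longest match for 167.231.223.110 is 167.230.0.0/15 -> directly connected

ACCESS, DIST1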